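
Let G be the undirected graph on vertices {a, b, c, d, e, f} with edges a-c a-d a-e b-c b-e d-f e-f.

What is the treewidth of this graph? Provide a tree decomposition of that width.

Treewidth 2.
One optimal decomposition is:
Bags: B1 = {b, c, e}  B2 = {a, c, e}  B3 = {a, e, f}  B4 = {a, d, f}
Tree: B1–B2, B2–B3, B3–B4

Every bag has size at most 3, so the width is 3 − 1 = 2 and tw(G) ≤ 2. For the lower bound, G contains the cycle b–c–a–e–b, so G is not a forest; only forests have treewidth ≤ 1, hence tw(G) ≥ 2. Hence tw(G) = 2 exactly.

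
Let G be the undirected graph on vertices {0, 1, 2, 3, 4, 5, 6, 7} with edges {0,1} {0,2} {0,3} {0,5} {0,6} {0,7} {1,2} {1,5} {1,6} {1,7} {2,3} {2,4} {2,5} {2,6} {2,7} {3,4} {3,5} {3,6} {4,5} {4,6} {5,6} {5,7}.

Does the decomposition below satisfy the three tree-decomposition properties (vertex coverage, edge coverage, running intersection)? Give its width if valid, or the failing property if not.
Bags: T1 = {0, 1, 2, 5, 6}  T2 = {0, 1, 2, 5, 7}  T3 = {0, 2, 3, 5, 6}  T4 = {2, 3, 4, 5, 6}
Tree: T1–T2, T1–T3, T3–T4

Every vertex of G appears in some bag (union = {0, 1, 2, 3, 4, 5, 6, 7}); every edge is covered by a bag; and for each vertex v the set of bags containing v is connected in the bag tree. The decomposition is therefore valid. The largest bag has 5 vertices, so the width is 4.

Yes; width 4.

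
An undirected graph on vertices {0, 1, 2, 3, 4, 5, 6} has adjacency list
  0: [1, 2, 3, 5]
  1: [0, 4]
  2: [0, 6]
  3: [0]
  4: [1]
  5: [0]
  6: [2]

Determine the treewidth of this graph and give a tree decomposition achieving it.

The largest bag has 2 vertices, giving width 1; this decomposition certifies tw(G) ≤ 1. Since G has at least one edge (e.g. 0–3), it is not an edgeless graph, so tw(G) ≥ 1. Combining the bounds, tw(G) = 1.

Treewidth 1.
Bags: B1 = {0, 3}  B2 = {0, 2}  B3 = {2, 6}  B4 = {0, 5}  B5 = {0, 1}  B6 = {1, 4}
Tree: B1–B2, B2–B3, B1–B4, B2–B5, B5–B6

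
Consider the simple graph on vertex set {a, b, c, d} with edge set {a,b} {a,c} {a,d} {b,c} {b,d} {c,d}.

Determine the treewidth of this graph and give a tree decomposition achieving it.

Treewidth 3.
Bags: B1 = {a, b, c, d}
Tree: (single bag)

With just one bag of size 4, the width is 4 − 1 = 3, so tw(G) ≤ 3. Conversely, {a, b, c, d} is a clique of size 4, and the vertices of any clique must share a bag in every tree decomposition; so some bag has ≥ 4 vertices and tw(G) ≥ 3. Therefore the treewidth is 3.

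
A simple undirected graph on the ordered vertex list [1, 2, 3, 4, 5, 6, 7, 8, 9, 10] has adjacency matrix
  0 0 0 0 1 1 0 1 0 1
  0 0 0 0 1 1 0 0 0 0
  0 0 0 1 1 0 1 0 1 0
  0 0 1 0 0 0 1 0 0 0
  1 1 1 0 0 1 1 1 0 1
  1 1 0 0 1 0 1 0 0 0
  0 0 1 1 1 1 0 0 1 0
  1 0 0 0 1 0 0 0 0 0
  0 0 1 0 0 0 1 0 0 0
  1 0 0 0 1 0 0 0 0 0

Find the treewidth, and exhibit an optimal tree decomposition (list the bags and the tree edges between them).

Every bag has size at most 3, so the width is 3 − 1 = 2 and tw(G) ≤ 2. Conversely, {3, 7, 9} is a clique of size 3, and the vertices of any clique must share a bag in every tree decomposition; so some bag has ≥ 3 vertices and tw(G) ≥ 2. Therefore the treewidth is 2.

Treewidth 2.
One optimal decomposition is:
Bags: B1 = {5, 6, 7}  B2 = {3, 5, 7}  B3 = {2, 5, 6}  B4 = {3, 4, 7}  B5 = {1, 5, 6}  B6 = {1, 5, 8}  B7 = {1, 5, 10}  B8 = {3, 7, 9}
Tree: B1–B2, B1–B3, B2–B4, B3–B5, B5–B6, B6–B7, B4–B8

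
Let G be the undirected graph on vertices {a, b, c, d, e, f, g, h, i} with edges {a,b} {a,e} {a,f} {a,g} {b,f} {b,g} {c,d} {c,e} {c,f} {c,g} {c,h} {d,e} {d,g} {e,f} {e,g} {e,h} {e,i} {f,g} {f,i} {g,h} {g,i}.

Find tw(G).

A width-3 tree decomposition is:
Bags: B1 = {c, e, f, g}  B2 = {a, e, f, g}  B3 = {c, d, e, g}  B4 = {c, e, g, h}  B5 = {a, b, f, g}  B6 = {e, f, g, i}
Tree: B1–B2, B1–B3, B1–B4, B2–B5, B1–B6
Each bag holds 4 vertices, so the decomposition has width 3, which upper-bounds the treewidth. On the other hand G contains the 4-clique {c, d, e, g}. A clique must lie in a single bag of any decomposition, so no decomposition can have width below 3. Hence tw(G) = 3 exactly.

3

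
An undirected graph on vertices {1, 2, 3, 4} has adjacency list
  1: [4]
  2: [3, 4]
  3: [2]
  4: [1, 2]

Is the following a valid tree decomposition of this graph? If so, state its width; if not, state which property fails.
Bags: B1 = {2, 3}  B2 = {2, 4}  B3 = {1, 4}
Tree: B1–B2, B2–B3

Yes; width 1.

Every vertex of G appears in some bag (union = {1, 2, 3, 4}); every edge is covered by a bag; and for each vertex v the set of bags containing v is connected in the bag tree. The decomposition is therefore valid. The largest bag has 2 vertices, so the width is 1.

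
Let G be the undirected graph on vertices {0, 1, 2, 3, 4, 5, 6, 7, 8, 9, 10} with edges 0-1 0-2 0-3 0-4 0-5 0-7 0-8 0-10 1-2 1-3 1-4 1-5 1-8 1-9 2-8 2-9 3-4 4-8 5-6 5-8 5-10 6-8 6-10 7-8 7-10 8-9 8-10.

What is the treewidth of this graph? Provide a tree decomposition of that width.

Every bag has size at most 4, so the width is 4 − 1 = 3 and tw(G) ≤ 3. Conversely, {0, 1, 2, 8} is a clique of size 4, and the vertices of any clique must share a bag in every tree decomposition; so some bag has ≥ 4 vertices and tw(G) ≥ 3. Therefore the treewidth is 3.

Treewidth 3.
One optimal decomposition is:
Bags: B1 = {0, 1, 2, 8}  B2 = {0, 1, 4, 8}  B3 = {0, 1, 5, 8}  B4 = {0, 5, 8, 10}  B5 = {1, 2, 8, 9}  B6 = {5, 6, 8, 10}  B7 = {0, 1, 3, 4}  B8 = {0, 7, 8, 10}
Tree: B1–B2, B1–B3, B3–B4, B1–B5, B4–B6, B2–B7, B4–B8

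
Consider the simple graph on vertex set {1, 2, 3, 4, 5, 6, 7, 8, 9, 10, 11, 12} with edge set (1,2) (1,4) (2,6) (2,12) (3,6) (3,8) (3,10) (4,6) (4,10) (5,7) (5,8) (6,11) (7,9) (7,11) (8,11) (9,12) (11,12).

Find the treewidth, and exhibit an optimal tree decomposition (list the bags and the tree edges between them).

Treewidth 3.
Bags: B1 = {5, 7, 8, 9}  B2 = {7, 8, 9, 11}  B3 = {8, 9, 11, 12}  B4 = {3, 8, 11, 12}  B5 = {3, 6, 11, 12}  B6 = {2, 3, 6, 12}  B7 = {2, 3, 6, 10}  B8 = {2, 4, 6, 10}  B9 = {1, 2, 4, 10}
Tree: B1–B2, B2–B3, B3–B4, B4–B5, B5–B6, B6–B7, B7–B8, B8–B9

Every bag has size at most 4, so the width is 4 − 1 = 3 and tw(G) ≤ 3. For the lower bound: the 4 vertex sets {5,7,9}, {8}, {11}, {2,3,6,12} are disjoint, each induces a connected subgraph, and every pair is joined by at least one edge of G. Contracting each set to a single vertex therefore yields K_{4} as a minor, and since treewidth is minor-monotone, tw(G) ≥ tw(K_{4}) = 3. Therefore the treewidth is 3.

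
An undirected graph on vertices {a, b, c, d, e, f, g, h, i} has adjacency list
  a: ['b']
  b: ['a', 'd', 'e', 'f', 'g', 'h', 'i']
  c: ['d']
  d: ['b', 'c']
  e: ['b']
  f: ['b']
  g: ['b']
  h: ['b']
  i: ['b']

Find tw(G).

A width-1 tree decomposition is:
Bags: B1 = {b, d}  B2 = {b, i}  B3 = {b, h}  B4 = {c, d}  B5 = {a, b}  B6 = {b, g}  B7 = {b, e}  B8 = {b, f}
Tree: B1–B2, B1–B3, B1–B4, B2–B5, B2–B6, B5–B7, B1–B8
Every bag has size at most 2, so the width is 2 − 1 = 1 and tw(G) ≤ 1. Any graph with an edge has treewidth ≥ 1, and G has the edge b–d. Therefore the treewidth is 1.

1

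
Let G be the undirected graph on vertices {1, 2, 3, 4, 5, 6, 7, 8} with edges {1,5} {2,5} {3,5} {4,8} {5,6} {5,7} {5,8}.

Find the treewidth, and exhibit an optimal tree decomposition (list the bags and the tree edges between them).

The largest bag has 2 vertices, giving width 1; this decomposition certifies tw(G) ≤ 1. G has an edge, so its treewidth is at least 1. Hence tw(G) = 1 exactly.

Treewidth 1.
One such decomposition:
Bags: B1 = {5, 6}  B2 = {3, 5}  B3 = {2, 5}  B4 = {5, 8}  B5 = {5, 7}  B6 = {1, 5}  B7 = {4, 8}
Tree: B1–B2, B1–B3, B3–B4, B3–B5, B3–B6, B4–B7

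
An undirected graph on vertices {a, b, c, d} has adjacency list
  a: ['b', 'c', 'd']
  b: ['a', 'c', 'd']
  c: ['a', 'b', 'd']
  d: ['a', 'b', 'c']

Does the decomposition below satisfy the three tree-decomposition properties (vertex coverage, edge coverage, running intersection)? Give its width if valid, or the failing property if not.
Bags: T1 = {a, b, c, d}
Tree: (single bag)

Yes; width 3.

Checking the three conditions: (i) the bags cover all of {a, b, c, d}; (ii) for each edge, some bag contains both endpoints; (iii) the bags containing any fixed vertex form a subtree. All hold, so the decomposition is valid with width 4 − 1 = 3.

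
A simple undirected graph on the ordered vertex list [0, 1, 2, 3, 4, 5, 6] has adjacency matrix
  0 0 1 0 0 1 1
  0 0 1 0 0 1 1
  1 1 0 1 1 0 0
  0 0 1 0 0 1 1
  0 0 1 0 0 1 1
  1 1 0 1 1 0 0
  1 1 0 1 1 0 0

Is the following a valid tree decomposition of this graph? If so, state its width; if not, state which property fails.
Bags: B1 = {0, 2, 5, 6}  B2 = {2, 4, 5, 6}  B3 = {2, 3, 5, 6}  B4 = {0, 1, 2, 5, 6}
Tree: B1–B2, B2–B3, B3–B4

A tree decomposition must satisfy three properties: every vertex lies in some bag; for every edge, both endpoints lie together in some bag; and for every vertex, the bags containing it form a connected subtree. Here bags containing vertex 0 are not connected in the tree, so the decomposition is invalid.

No — bags containing vertex 0 are not connected in the tree.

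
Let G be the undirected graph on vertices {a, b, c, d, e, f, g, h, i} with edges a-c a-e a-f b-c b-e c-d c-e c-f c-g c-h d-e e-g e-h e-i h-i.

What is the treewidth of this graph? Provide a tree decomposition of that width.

Every bag has size at most 3, so the width is 3 − 1 = 2 and tw(G) ≤ 2. For the lower bound, the 3 vertices {c, d, e} are pairwise adjacent, and any tree decomposition puts a clique entirely inside one bag — forcing width ≥ 2. The upper and lower bounds meet at 2, so that is the treewidth.

Treewidth 2.
One such decomposition:
Bags: B1 = {c, e, h}  B2 = {b, c, e}  B3 = {e, h, i}  B4 = {c, d, e}  B5 = {a, c, e}  B6 = {a, c, f}  B7 = {c, e, g}
Tree: B1–B2, B1–B3, B2–B4, B2–B5, B5–B6, B4–B7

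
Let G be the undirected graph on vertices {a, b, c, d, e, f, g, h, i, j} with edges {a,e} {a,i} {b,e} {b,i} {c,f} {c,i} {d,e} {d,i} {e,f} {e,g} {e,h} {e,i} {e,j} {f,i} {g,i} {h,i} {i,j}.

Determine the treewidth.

2

A width-2 tree decomposition is:
Bags: B1 = {e, h, i}  B2 = {d, e, i}  B3 = {b, e, i}  B4 = {e, f, i}  B5 = {c, f, i}  B6 = {a, e, i}  B7 = {e, g, i}  B8 = {e, i, j}
Tree: B1–B2, B2–B3, B3–B4, B4–B5, B3–B6, B1–B7, B4–B8
Each bag holds 3 vertices, so the decomposition has width 2, which upper-bounds the treewidth. Conversely, {d, e, i} is a clique of size 3, and the vertices of any clique must share a bag in every tree decomposition; so some bag has ≥ 3 vertices and tw(G) ≥ 2. Hence tw(G) = 2 exactly.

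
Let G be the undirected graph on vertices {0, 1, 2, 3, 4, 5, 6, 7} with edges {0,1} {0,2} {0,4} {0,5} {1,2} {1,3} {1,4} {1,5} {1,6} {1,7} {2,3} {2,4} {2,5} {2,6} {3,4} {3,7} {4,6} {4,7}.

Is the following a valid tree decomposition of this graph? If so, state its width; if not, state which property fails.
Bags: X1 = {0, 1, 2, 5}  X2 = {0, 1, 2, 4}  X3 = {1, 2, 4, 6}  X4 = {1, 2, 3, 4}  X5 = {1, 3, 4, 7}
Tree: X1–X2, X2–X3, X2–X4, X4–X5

Checking the three conditions: (i) the bags cover all of {0, 1, 2, 3, 4, 5, 6, 7}; (ii) for each edge, some bag contains both endpoints; (iii) the bags containing any fixed vertex form a subtree. All hold, so the decomposition is valid with width 4 − 1 = 3.

Yes; width 3.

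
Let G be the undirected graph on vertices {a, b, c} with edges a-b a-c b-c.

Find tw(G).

A width-2 tree decomposition is:
Bags: B1 = {a, b, c}
Tree: (single bag)
A single bag containing all 3 vertices is trivially a valid decomposition of width 2. For the lower bound, the 3 vertices {a, b, c} are pairwise adjacent, and any tree decomposition puts a clique entirely inside one bag — forcing width ≥ 2. Hence tw(G) = 2 exactly.

2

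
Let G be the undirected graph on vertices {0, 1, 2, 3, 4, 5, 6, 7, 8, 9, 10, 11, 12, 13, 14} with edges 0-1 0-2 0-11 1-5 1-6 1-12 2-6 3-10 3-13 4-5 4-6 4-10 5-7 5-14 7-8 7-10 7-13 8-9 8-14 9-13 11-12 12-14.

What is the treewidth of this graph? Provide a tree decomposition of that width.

The largest bag has 4 vertices, giving width 3; this decomposition certifies tw(G) ≤ 3. For the lower bound: the 4 vertex sets {0,2,11}, {12}, {1}, {4,5,6,14} are disjoint, each induces a connected subgraph, and every pair is joined by at least one edge of G. Contracting each set to a single vertex therefore yields K_{4} as a minor, and since treewidth is minor-monotone, tw(G) ≥ tw(K_{4}) = 3. Hence tw(G) = 3 exactly.

Treewidth 3.
One optimal decomposition is:
Bags: B1 = {0, 2, 11, 12}  B2 = {0, 1, 2, 12}  B3 = {1, 2, 6, 12}  B4 = {1, 6, 12, 14}  B5 = {1, 5, 6, 14}  B6 = {4, 5, 6, 14}  B7 = {4, 5, 8, 14}  B8 = {4, 5, 7, 8}  B9 = {4, 7, 8, 10}  B10 = {7, 8, 9, 10}  B11 = {7, 9, 10, 13}  B12 = {3, 9, 10, 13}
Tree: B1–B2, B2–B3, B3–B4, B4–B5, B5–B6, B6–B7, B7–B8, B8–B9, B9–B10, B10–B11, B11–B12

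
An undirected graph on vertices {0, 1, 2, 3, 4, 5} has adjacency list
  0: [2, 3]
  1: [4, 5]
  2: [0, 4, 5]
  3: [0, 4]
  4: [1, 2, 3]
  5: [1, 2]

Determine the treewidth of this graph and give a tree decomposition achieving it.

Treewidth 2.
Bags: B1 = {1, 2, 5}  B2 = {1, 2, 4}  B3 = {0, 2, 4}  B4 = {0, 3, 4}
Tree: B1–B2, B2–B3, B3–B4

Each bag holds 3 vertices, so the decomposition has width 2, which upper-bounds the treewidth. The edges 5–1–4–2–5 form a cycle, so G is not a tree and its treewidth is at least 2. The upper and lower bounds meet at 2, so that is the treewidth.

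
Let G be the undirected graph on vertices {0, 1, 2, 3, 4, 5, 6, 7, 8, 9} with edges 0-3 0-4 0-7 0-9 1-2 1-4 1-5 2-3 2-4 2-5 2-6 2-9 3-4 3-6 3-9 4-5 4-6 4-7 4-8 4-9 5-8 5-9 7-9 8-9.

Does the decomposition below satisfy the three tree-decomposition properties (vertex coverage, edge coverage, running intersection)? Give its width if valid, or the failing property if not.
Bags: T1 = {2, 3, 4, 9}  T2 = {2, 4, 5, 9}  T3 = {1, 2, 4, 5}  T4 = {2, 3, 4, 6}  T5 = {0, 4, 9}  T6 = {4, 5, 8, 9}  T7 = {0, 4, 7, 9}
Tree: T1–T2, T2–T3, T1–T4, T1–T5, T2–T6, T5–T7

No — edge (3,0) lies in no bag.

A tree decomposition must satisfy three properties: every vertex lies in some bag; for every edge, both endpoints lie together in some bag; and for every vertex, the bags containing it form a connected subtree. Here edge (3,0) lies in no bag, so the decomposition is invalid.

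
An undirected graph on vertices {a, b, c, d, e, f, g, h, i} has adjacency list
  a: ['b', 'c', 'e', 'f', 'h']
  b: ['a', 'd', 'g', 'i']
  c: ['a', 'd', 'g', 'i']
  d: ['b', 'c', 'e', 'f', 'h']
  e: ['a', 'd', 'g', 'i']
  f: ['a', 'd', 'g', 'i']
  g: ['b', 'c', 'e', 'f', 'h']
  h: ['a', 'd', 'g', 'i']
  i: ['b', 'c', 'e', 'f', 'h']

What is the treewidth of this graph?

4

A width-4 tree decomposition is:
Bags: B1 = {a, b, d, g, i}  B2 = {a, c, d, g, i}  B3 = {a, d, f, g, i}  B4 = {a, d, g, h, i}  B5 = {a, d, e, g, i}
Tree: B1–B2, B2–B3, B3–B4, B4–B5
Every bag has size at most 5, so the width is 5 − 1 = 4 and tw(G) ≤ 4. For the lower bound: the 5 vertex sets {a,b}, {c,i}, {f,g}, {d}, {h} are disjoint, each induces a connected subgraph, and every pair is joined by at least one edge of G. Contracting each set to a single vertex therefore yields K_{5} as a minor, and since treewidth is minor-monotone, tw(G) ≥ tw(K_{5}) = 4. Therefore the treewidth is 4.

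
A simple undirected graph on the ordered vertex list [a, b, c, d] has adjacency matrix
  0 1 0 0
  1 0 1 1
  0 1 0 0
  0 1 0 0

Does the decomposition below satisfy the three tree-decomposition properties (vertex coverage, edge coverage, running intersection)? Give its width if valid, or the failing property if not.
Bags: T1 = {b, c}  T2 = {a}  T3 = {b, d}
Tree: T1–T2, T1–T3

No — edge (b,a) lies in no bag.

A tree decomposition must satisfy three properties: every vertex lies in some bag; for every edge, both endpoints lie together in some bag; and for every vertex, the bags containing it form a connected subtree. Here edge (b,a) lies in no bag, so the decomposition is invalid.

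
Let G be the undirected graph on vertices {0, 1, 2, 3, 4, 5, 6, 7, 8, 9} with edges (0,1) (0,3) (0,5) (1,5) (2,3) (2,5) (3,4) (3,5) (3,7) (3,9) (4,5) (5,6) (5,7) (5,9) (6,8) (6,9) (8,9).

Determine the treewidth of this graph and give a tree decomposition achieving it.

Every bag has size at most 3, so the width is 3 − 1 = 2 and tw(G) ≤ 2. On the other hand G contains the 3-clique {6, 8, 9}. A clique must lie in a single bag of any decomposition, so no decomposition can have width below 2. Combining the bounds, tw(G) = 2.

Treewidth 2.
One optimal decomposition is:
Bags: B1 = {3, 5, 9}  B2 = {0, 3, 5}  B3 = {2, 3, 5}  B4 = {3, 4, 5}  B5 = {0, 1, 5}  B6 = {5, 6, 9}  B7 = {6, 8, 9}  B8 = {3, 5, 7}
Tree: B1–B2, B2–B3, B3–B4, B2–B5, B1–B6, B6–B7, B3–B8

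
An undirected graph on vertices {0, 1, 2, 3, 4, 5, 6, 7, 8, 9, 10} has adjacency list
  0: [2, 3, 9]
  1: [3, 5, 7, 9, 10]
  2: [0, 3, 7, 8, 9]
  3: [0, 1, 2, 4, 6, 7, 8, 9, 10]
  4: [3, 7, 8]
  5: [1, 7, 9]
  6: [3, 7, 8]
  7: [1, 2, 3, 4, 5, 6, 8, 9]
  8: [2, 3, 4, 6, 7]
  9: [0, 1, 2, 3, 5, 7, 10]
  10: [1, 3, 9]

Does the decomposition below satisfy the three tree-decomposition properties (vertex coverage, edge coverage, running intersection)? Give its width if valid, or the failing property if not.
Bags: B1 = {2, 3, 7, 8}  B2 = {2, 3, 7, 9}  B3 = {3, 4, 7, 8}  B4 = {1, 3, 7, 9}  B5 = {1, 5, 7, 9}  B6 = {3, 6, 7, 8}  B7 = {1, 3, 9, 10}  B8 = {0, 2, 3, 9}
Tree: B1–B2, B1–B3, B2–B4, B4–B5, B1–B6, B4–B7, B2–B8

Yes; width 3.

Checking the three conditions: (i) the bags cover all of {0, 1, 2, 3, 4, 5, 6, 7, 8, 9, 10}; (ii) for each edge, some bag contains both endpoints; (iii) the bags containing any fixed vertex form a subtree. All hold, so the decomposition is valid with width 4 − 1 = 3.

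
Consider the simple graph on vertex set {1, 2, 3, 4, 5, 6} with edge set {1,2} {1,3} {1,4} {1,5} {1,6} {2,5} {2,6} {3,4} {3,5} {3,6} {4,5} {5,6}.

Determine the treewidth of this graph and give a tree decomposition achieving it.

Each bag holds 4 vertices, so the decomposition has width 3, which upper-bounds the treewidth. On the other hand G contains the 4-clique {1, 2, 5, 6}. A clique must lie in a single bag of any decomposition, so no decomposition can have width below 3. The upper and lower bounds meet at 3, so that is the treewidth.

Treewidth 3.
Bags: B1 = {1, 2, 5, 6}  B2 = {1, 3, 5, 6}  B3 = {1, 3, 4, 5}
Tree: B1–B2, B2–B3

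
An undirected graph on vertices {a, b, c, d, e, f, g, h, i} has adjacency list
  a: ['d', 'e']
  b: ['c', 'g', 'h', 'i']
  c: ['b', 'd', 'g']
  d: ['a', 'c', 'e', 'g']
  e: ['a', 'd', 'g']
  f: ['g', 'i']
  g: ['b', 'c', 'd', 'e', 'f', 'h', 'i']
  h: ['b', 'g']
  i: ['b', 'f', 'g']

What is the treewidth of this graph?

2

A width-2 tree decomposition is:
Bags: B1 = {c, d, g}  B2 = {b, c, g}  B3 = {d, e, g}  B4 = {b, g, h}  B5 = {b, g, i}  B6 = {f, g, i}  B7 = {a, d, e}
Tree: B1–B2, B1–B3, B2–B4, B4–B5, B5–B6, B3–B7
Every bag has size at most 3, so the width is 3 − 1 = 2 and tw(G) ≤ 2. Conversely, {d, e, g} is a clique of size 3, and the vertices of any clique must share a bag in every tree decomposition; so some bag has ≥ 3 vertices and tw(G) ≥ 2. Combining the bounds, tw(G) = 2.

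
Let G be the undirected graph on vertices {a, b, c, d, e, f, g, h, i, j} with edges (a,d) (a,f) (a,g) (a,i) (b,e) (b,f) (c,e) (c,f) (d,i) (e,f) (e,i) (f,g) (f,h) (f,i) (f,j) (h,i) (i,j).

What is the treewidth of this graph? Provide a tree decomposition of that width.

The largest bag has 3 vertices, giving width 2; this decomposition certifies tw(G) ≤ 2. For the lower bound, the 3 vertices {a, d, i} are pairwise adjacent, and any tree decomposition puts a clique entirely inside one bag — forcing width ≥ 2. Hence tw(G) = 2 exactly.

Treewidth 2.
Bags: B1 = {e, f, i}  B2 = {a, f, i}  B3 = {f, h, i}  B4 = {f, i, j}  B5 = {a, d, i}  B6 = {b, e, f}  B7 = {a, f, g}  B8 = {c, e, f}
Tree: B1–B2, B2–B3, B1–B4, B2–B5, B1–B6, B2–B7, B6–B8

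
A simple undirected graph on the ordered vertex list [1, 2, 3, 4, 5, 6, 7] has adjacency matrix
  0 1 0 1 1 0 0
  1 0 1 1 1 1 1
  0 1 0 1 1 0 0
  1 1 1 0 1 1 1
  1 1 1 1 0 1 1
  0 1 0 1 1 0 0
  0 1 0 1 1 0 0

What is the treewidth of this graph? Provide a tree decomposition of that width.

Treewidth 3.
One such decomposition:
Bags: B1 = {2, 4, 5, 7}  B2 = {2, 3, 4, 5}  B3 = {2, 4, 5, 6}  B4 = {1, 2, 4, 5}
Tree: B1–B2, B2–B3, B1–B4

Every bag has size at most 4, so the width is 4 − 1 = 3 and tw(G) ≤ 3. On the other hand G contains the 4-clique {1, 2, 4, 5}. A clique must lie in a single bag of any decomposition, so no decomposition can have width below 3. Hence tw(G) = 3 exactly.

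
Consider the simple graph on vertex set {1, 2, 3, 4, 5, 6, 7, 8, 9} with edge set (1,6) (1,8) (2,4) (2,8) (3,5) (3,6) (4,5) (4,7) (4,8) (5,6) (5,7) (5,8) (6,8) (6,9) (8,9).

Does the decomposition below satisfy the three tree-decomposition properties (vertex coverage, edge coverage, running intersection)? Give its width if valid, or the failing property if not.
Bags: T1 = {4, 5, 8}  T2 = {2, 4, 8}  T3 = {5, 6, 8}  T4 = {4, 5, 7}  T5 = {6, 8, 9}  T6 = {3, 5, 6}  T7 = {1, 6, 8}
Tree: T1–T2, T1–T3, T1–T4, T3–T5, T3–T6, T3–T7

Yes; width 2.

Checking the three conditions: (i) the bags cover all of {1, 2, 3, 4, 5, 6, 7, 8, 9}; (ii) for each edge, some bag contains both endpoints; (iii) the bags containing any fixed vertex form a subtree. All hold, so the decomposition is valid with width 3 − 1 = 2.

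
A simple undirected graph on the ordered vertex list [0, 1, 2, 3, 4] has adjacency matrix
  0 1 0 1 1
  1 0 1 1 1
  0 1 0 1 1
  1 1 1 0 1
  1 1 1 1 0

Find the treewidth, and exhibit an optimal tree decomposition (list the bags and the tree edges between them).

Treewidth 3.
One such decomposition:
Bags: B1 = {1, 2, 3, 4}  B2 = {0, 1, 3, 4}
Tree: B1–B2

The largest bag has 4 vertices, giving width 3; this decomposition certifies tw(G) ≤ 3. Conversely, {0, 1, 3, 4} is a clique of size 4, and the vertices of any clique must share a bag in every tree decomposition; so some bag has ≥ 4 vertices and tw(G) ≥ 3. Therefore the treewidth is 3.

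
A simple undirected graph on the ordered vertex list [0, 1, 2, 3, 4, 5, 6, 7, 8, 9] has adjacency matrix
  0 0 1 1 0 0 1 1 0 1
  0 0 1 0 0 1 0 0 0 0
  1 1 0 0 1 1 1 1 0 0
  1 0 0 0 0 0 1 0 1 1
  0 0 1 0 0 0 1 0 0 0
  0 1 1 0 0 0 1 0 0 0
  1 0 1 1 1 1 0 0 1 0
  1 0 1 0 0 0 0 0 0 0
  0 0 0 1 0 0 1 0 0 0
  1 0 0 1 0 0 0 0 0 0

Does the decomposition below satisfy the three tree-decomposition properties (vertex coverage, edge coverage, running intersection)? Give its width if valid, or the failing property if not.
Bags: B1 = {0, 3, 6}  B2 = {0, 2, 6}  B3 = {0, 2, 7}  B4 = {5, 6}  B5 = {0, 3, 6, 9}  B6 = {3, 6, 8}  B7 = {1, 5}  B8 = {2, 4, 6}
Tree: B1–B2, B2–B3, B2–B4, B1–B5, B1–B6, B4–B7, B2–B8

A tree decomposition must satisfy three properties: every vertex lies in some bag; for every edge, both endpoints lie together in some bag; and for every vertex, the bags containing it form a connected subtree. Here edge (2,5) lies in no bag, so the decomposition is invalid.

No — edge (2,5) lies in no bag.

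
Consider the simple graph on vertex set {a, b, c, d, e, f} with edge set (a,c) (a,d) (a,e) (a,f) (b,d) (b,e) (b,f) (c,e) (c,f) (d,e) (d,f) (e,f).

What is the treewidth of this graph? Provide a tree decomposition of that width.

Treewidth 3.
One such decomposition:
Bags: B1 = {a, d, e, f}  B2 = {b, d, e, f}  B3 = {a, c, e, f}
Tree: B1–B2, B1–B3

The largest bag has 4 vertices, giving width 3; this decomposition certifies tw(G) ≤ 3. Conversely, {a, d, e, f} is a clique of size 4, and the vertices of any clique must share a bag in every tree decomposition; so some bag has ≥ 4 vertices and tw(G) ≥ 3. Hence tw(G) = 3 exactly.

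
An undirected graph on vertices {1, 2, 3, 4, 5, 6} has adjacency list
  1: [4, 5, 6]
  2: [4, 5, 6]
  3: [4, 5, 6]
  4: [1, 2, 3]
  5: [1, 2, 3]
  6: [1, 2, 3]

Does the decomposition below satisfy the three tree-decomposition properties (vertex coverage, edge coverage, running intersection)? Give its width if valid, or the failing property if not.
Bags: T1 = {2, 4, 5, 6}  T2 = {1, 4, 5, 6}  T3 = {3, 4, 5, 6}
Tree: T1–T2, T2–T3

Vertex coverage: the bags together contain {1, 2, 3, 4, 5, 6}, the full vertex set. Edge coverage: each edge of G has both endpoints in at least one bag. Running intersection: for every vertex, the bags containing it form a connected subtree. All three properties hold, so this is a valid tree decomposition of width max|bag| − 1 = 3, and hence tw(G) ≤ 3.

Yes; width 3.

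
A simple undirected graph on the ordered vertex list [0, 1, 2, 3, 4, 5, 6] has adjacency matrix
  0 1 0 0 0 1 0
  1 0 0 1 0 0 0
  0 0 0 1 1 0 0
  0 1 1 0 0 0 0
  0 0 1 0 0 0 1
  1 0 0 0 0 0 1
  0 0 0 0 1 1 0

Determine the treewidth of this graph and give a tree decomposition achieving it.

Treewidth 2.
One such decomposition:
Bags: B1 = {0, 1, 5}  B2 = {1, 5, 6}  B3 = {1, 4, 6}  B4 = {1, 2, 4}  B5 = {1, 2, 3}
Tree: B1–B2, B2–B3, B3–B4, B4–B5

Every bag has size at most 3, so the width is 3 − 1 = 2 and tw(G) ≤ 2. For the lower bound, G contains the cycle 1–0–5–6–4–2–3–1, so G is not a forest; only forests have treewidth ≤ 1, hence tw(G) ≥ 2. The upper and lower bounds meet at 2, so that is the treewidth.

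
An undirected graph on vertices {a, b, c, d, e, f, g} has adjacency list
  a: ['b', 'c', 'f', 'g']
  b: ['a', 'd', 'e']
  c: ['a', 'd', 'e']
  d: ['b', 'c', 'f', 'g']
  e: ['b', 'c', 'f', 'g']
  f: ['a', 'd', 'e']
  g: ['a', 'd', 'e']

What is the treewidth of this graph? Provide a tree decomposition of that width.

Each bag holds 4 vertices, so the decomposition has width 3, which upper-bounds the treewidth. For the lower bound: the 4 vertex sets {b,d}, {e,g}, {a}, {f} are disjoint, each induces a connected subgraph, and every pair is joined by at least one edge of G. Contracting each set to a single vertex therefore yields K_{4} as a minor, and since treewidth is minor-monotone, tw(G) ≥ tw(K_{4}) = 3. Therefore the treewidth is 3.

Treewidth 3.
One such decomposition:
Bags: B1 = {a, b, d, e}  B2 = {a, d, e, g}  B3 = {a, d, e, f}  B4 = {a, c, d, e}
Tree: B1–B2, B2–B3, B3–B4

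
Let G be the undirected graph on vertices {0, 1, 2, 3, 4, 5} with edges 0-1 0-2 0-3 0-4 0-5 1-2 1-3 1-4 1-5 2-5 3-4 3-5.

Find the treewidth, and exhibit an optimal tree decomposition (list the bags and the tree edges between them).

Each bag holds 4 vertices, so the decomposition has width 3, which upper-bounds the treewidth. For the lower bound, the 4 vertices {0, 1, 2, 5} are pairwise adjacent, and any tree decomposition puts a clique entirely inside one bag — forcing width ≥ 3. Combining the bounds, tw(G) = 3.

Treewidth 3.
One such decomposition:
Bags: B1 = {0, 1, 2, 5}  B2 = {0, 1, 3, 5}  B3 = {0, 1, 3, 4}
Tree: B1–B2, B2–B3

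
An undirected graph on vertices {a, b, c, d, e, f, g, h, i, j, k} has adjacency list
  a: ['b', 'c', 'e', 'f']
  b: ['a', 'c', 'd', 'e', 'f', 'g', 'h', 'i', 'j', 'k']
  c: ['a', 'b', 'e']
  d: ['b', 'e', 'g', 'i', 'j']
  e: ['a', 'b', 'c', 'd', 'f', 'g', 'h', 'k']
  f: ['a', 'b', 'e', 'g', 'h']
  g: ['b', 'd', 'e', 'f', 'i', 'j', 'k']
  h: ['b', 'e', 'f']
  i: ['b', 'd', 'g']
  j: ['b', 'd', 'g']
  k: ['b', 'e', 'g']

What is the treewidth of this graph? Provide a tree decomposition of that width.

Treewidth 3.
One optimal decomposition is:
Bags: B1 = {b, d, e, g}  B2 = {b, e, f, g}  B3 = {a, b, e, f}  B4 = {b, e, g, k}  B5 = {b, d, g, j}  B6 = {b, d, g, i}  B7 = {a, b, c, e}  B8 = {b, e, f, h}
Tree: B1–B2, B2–B3, B1–B4, B1–B5, B5–B6, B3–B7, B3–B8

Every bag has size at most 4, so the width is 4 − 1 = 3 and tw(G) ≤ 3. Conversely, {b, d, g, j} is a clique of size 4, and the vertices of any clique must share a bag in every tree decomposition; so some bag has ≥ 4 vertices and tw(G) ≥ 3. Therefore the treewidth is 3.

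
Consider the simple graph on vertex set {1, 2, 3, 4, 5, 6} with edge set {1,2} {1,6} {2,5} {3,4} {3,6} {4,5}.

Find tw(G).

A width-2 tree decomposition is:
Bags: B1 = {3, 4, 5}  B2 = {3, 5, 6}  B3 = {1, 5, 6}  B4 = {1, 2, 5}
Tree: B1–B2, B2–B3, B3–B4
Each bag holds 3 vertices, so the decomposition has width 2, which upper-bounds the treewidth. Since 5–4–3–6–1–2–5 is a cycle in G, G is not acyclic. Forests are exactly the graphs of treewidth ≤ 1, so tw(G) ≥ 2. Hence tw(G) = 2 exactly.

2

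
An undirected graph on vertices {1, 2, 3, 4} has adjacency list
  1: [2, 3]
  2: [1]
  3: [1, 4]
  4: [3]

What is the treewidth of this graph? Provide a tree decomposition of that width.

Every bag has size at most 2, so the width is 2 − 1 = 1 and tw(G) ≤ 1. Any graph with an edge has treewidth ≥ 1, and G has the edge 4–3. Combining the bounds, tw(G) = 1.

Treewidth 1.
One optimal decomposition is:
Bags: B1 = {3, 4}  B2 = {1, 3}  B3 = {1, 2}
Tree: B1–B2, B2–B3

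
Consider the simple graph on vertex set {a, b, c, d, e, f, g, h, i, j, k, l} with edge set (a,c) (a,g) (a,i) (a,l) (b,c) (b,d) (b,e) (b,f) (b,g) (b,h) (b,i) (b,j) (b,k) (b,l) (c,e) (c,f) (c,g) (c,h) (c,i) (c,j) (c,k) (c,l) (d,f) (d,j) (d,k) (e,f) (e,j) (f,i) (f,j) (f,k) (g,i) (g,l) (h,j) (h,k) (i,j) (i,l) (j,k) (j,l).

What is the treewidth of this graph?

4

A width-4 tree decomposition is:
Bags: B1 = {b, c, g, i, l}  B2 = {b, c, i, j, l}  B3 = {a, c, g, i, l}  B4 = {b, c, f, i, j}  B5 = {b, c, f, j, k}  B6 = {b, c, h, j, k}  B7 = {b, d, f, j, k}  B8 = {b, c, e, f, j}
Tree: B1–B2, B1–B3, B2–B4, B4–B5, B5–B6, B5–B7, B4–B8
Each bag holds 5 vertices, so the decomposition has width 4, which upper-bounds the treewidth. For the lower bound, the 5 vertices {a, c, g, i, l} are pairwise adjacent, and any tree decomposition puts a clique entirely inside one bag — forcing width ≥ 4. Therefore the treewidth is 4.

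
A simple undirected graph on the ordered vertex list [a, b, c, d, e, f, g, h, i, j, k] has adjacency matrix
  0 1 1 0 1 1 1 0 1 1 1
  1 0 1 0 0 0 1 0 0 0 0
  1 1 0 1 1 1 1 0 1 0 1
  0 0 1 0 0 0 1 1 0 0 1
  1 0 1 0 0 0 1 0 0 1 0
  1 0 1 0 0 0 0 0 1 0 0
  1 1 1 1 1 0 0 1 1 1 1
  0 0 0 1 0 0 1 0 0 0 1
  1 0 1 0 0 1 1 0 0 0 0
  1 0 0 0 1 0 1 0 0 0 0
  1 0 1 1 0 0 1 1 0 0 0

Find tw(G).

A width-3 tree decomposition is:
Bags: B1 = {a, c, g, i}  B2 = {a, c, f, i}  B3 = {a, b, c, g}  B4 = {a, c, g, k}  B5 = {c, d, g, k}  B6 = {d, g, h, k}  B7 = {a, c, e, g}  B8 = {a, e, g, j}
Tree: B1–B2, B1–B3, B3–B4, B4–B5, B5–B6, B3–B7, B7–B8
The largest bag has 4 vertices, giving width 3; this decomposition certifies tw(G) ≤ 3. On the other hand G contains the 4-clique {a, e, g, j}. A clique must lie in a single bag of any decomposition, so no decomposition can have width below 3. Therefore the treewidth is 3.

3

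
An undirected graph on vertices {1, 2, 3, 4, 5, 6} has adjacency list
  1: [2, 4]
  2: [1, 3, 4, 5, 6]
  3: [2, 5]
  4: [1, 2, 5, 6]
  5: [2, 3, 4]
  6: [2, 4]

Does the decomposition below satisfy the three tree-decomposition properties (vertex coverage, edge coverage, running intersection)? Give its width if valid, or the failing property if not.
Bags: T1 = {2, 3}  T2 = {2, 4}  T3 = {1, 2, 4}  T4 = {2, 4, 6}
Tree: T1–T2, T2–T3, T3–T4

No — vertex 5 appears in no bag.

A tree decomposition must satisfy three properties: every vertex lies in some bag; for every edge, both endpoints lie together in some bag; and for every vertex, the bags containing it form a connected subtree. Here vertex 5 appears in no bag, so the decomposition is invalid.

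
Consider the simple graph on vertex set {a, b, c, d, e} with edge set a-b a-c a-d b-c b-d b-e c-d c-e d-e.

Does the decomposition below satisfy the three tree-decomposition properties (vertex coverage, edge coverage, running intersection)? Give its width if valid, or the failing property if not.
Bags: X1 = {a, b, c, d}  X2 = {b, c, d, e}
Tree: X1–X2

Every vertex of G appears in some bag (union = {a, b, c, d, e}); every edge is covered by a bag; and for each vertex v the set of bags containing v is connected in the bag tree. The decomposition is therefore valid. The largest bag has 4 vertices, so the width is 3.

Yes; width 3.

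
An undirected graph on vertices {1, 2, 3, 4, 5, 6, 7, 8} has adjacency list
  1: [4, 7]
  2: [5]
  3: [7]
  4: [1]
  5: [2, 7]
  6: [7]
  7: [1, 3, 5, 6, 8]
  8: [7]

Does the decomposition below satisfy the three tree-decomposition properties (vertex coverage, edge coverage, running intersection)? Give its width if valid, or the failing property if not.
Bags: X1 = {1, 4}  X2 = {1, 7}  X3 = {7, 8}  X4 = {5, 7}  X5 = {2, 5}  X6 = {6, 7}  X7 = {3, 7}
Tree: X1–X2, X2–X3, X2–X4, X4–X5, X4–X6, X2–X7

Checking the three conditions: (i) the bags cover all of {1, 2, 3, 4, 5, 6, 7, 8}; (ii) for each edge, some bag contains both endpoints; (iii) the bags containing any fixed vertex form a subtree. All hold, so the decomposition is valid with width 2 − 1 = 1.

Yes; width 1.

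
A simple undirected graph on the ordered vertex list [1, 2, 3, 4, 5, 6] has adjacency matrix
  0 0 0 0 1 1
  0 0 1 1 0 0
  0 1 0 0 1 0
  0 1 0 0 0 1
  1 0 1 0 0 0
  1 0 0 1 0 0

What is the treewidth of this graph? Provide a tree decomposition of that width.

Treewidth 2.
One such decomposition:
Bags: B1 = {2, 4, 6}  B2 = {1, 2, 6}  B3 = {1, 2, 5}  B4 = {2, 3, 5}
Tree: B1–B2, B2–B3, B3–B4

Each bag holds 3 vertices, so the decomposition has width 2, which upper-bounds the treewidth. For the lower bound, G contains the cycle 2–4–6–1–5–3–2, so G is not a forest; only forests have treewidth ≤ 1, hence tw(G) ≥ 2. Combining the bounds, tw(G) = 2.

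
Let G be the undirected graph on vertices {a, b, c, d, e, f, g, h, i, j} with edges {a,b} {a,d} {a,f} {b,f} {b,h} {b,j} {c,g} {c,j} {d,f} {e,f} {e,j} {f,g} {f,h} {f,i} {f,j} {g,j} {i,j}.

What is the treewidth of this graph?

2

A width-2 tree decomposition is:
Bags: B1 = {b, f, j}  B2 = {a, b, f}  B3 = {b, f, h}  B4 = {f, g, j}  B5 = {f, i, j}  B6 = {c, g, j}  B7 = {e, f, j}  B8 = {a, d, f}
Tree: B1–B2, B1–B3, B1–B4, B4–B5, B4–B6, B5–B7, B2–B8
The largest bag has 3 vertices, giving width 2; this decomposition certifies tw(G) ≤ 2. On the other hand G contains the 3-clique {c, g, j}. A clique must lie in a single bag of any decomposition, so no decomposition can have width below 2. Hence tw(G) = 2 exactly.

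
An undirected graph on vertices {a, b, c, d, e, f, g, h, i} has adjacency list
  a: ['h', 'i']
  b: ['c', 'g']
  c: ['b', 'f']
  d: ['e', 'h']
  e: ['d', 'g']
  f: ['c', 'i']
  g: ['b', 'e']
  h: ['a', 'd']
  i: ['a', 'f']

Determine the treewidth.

2

A width-2 tree decomposition is:
Bags: B1 = {a, d, h}  B2 = {a, d, i}  B3 = {d, f, i}  B4 = {c, d, f}  B5 = {b, c, d}  B6 = {b, d, g}  B7 = {d, e, g}
Tree: B1–B2, B2–B3, B3–B4, B4–B5, B5–B6, B6–B7
Every bag has size at most 3, so the width is 3 − 1 = 2 and tw(G) ≤ 2. For the lower bound, G contains the cycle d–h–a–i–f–c–b–g–e–d, so G is not a forest; only forests have treewidth ≤ 1, hence tw(G) ≥ 2. Hence tw(G) = 2 exactly.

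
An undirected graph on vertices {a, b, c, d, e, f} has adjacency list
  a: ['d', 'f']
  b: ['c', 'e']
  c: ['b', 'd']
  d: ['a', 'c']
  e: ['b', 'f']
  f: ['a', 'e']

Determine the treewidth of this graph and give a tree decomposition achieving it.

The largest bag has 3 vertices, giving width 2; this decomposition certifies tw(G) ≤ 2. For the lower bound, G contains the cycle d–c–b–e–f–a–d, so G is not a forest; only forests have treewidth ≤ 1, hence tw(G) ≥ 2. The upper and lower bounds meet at 2, so that is the treewidth.

Treewidth 2.
Bags: B1 = {b, c, d}  B2 = {b, d, e}  B3 = {d, e, f}  B4 = {a, d, f}
Tree: B1–B2, B2–B3, B3–B4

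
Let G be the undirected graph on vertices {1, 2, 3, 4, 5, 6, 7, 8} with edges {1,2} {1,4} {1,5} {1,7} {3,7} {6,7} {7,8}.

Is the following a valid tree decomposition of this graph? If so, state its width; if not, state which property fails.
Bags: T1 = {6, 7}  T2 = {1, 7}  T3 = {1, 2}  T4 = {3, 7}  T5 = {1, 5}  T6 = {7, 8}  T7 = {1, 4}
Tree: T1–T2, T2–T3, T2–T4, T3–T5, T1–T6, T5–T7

Yes; width 1.

Vertex coverage: the bags together contain {1, 2, 3, 4, 5, 6, 7, 8}, the full vertex set. Edge coverage: each edge of G has both endpoints in at least one bag. Running intersection: for every vertex, the bags containing it form a connected subtree. All three properties hold, so this is a valid tree decomposition of width max|bag| − 1 = 1, and hence tw(G) ≤ 1.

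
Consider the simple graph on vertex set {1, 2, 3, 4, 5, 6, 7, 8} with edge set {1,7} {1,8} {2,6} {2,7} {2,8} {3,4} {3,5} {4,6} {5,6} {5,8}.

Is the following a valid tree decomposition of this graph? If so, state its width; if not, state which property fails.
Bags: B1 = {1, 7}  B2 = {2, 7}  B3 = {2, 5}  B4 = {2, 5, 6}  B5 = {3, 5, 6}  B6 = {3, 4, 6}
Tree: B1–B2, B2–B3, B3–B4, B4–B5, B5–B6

No — vertex 8 appears in no bag.

A tree decomposition must satisfy three properties: every vertex lies in some bag; for every edge, both endpoints lie together in some bag; and for every vertex, the bags containing it form a connected subtree. Here vertex 8 appears in no bag, so the decomposition is invalid.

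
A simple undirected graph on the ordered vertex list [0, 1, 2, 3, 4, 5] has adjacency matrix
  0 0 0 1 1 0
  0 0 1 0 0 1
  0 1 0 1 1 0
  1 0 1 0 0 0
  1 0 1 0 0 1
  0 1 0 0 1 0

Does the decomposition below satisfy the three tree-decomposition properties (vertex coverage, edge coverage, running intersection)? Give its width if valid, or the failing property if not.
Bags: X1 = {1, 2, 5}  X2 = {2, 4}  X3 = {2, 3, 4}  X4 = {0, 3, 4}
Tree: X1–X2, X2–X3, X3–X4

No — edge (5,4) lies in no bag.

A tree decomposition must satisfy three properties: every vertex lies in some bag; for every edge, both endpoints lie together in some bag; and for every vertex, the bags containing it form a connected subtree. Here edge (5,4) lies in no bag, so the decomposition is invalid.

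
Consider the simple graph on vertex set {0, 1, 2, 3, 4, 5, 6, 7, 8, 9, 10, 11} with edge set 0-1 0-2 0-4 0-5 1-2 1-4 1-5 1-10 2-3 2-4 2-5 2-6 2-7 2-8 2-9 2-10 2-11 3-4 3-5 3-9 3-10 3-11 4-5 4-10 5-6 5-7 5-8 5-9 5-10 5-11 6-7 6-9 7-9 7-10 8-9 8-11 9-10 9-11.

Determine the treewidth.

4

A width-4 tree decomposition is:
Bags: B1 = {2, 3, 5, 9, 11}  B2 = {2, 3, 5, 9, 10}  B3 = {2, 3, 4, 5, 10}  B4 = {2, 5, 7, 9, 10}  B5 = {2, 5, 8, 9, 11}  B6 = {2, 5, 6, 7, 9}  B7 = {1, 2, 4, 5, 10}  B8 = {0, 1, 2, 4, 5}
Tree: B1–B2, B2–B3, B2–B4, B1–B5, B4–B6, B3–B7, B7–B8
The largest bag has 5 vertices, giving width 4; this decomposition certifies tw(G) ≤ 4. For the lower bound, the 5 vertices {0, 1, 2, 4, 5} are pairwise adjacent, and any tree decomposition puts a clique entirely inside one bag — forcing width ≥ 4. Combining the bounds, tw(G) = 4.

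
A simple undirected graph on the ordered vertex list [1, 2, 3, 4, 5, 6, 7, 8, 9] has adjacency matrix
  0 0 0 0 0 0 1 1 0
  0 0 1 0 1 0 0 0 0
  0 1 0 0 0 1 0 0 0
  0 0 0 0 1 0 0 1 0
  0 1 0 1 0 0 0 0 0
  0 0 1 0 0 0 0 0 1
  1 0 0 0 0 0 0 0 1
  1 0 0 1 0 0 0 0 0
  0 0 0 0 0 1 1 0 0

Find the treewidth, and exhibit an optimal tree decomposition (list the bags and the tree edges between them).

Each bag holds 3 vertices, so the decomposition has width 2, which upper-bounds the treewidth. Since 1–8–4–5–2–3–6–9–7–1 is a cycle in G, G is not acyclic. Forests are exactly the graphs of treewidth ≤ 1, so tw(G) ≥ 2. Therefore the treewidth is 2.

Treewidth 2.
One optimal decomposition is:
Bags: B1 = {1, 4, 8}  B2 = {1, 4, 5}  B3 = {1, 2, 5}  B4 = {1, 2, 3}  B5 = {1, 3, 6}  B6 = {1, 6, 9}  B7 = {1, 7, 9}
Tree: B1–B2, B2–B3, B3–B4, B4–B5, B5–B6, B6–B7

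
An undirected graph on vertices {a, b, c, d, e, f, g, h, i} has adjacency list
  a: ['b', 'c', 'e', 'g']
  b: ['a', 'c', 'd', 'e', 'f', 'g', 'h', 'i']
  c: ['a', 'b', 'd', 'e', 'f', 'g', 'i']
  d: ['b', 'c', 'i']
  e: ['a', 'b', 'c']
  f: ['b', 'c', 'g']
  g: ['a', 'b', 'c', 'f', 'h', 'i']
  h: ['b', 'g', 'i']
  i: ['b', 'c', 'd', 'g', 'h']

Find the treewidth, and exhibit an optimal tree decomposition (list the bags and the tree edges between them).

Treewidth 3.
Bags: B1 = {b, c, f, g}  B2 = {a, b, c, g}  B3 = {b, c, g, i}  B4 = {b, g, h, i}  B5 = {a, b, c, e}  B6 = {b, c, d, i}
Tree: B1–B2, B2–B3, B3–B4, B2–B5, B3–B6

Every bag has size at most 4, so the width is 4 − 1 = 3 and tw(G) ≤ 3. For the lower bound, the 4 vertices {b, g, h, i} are pairwise adjacent, and any tree decomposition puts a clique entirely inside one bag — forcing width ≥ 3. Hence tw(G) = 3 exactly.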